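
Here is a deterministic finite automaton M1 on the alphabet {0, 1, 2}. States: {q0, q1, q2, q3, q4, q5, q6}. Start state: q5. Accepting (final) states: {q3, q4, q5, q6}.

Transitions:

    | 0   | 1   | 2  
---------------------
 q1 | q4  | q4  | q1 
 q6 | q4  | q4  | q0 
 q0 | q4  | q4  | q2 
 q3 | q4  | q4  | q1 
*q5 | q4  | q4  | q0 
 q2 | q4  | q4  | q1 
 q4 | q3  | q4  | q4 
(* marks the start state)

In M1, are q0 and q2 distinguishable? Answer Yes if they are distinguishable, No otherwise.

No

First remove the unreachable states {q6}; 6 states remain.
Initial partition by acceptance: {q3,q4,q5} | {q0,q1,q2}.
Split {q3,q4,q5} by δ(·,2) → {q3,q5} and {q4}.
No further refinement is possible. Final partition (3 blocks): {q3,q5} | {q0,q1,q2} | {q4}.
q0 and q2 lie in the same block of the stable partition, so they are equivalent — no string distinguishes them.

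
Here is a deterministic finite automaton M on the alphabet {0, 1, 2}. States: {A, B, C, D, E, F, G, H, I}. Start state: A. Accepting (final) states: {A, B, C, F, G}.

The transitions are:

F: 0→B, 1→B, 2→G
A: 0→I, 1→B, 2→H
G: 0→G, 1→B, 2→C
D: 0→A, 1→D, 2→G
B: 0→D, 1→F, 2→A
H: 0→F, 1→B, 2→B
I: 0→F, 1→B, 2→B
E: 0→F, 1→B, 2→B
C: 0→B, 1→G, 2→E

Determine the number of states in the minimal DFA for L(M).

7

Every state is reachable, so we keep all 9.
Start with accepting vs non-accepting: {A,B,C,F,G} | {D,E,H,I}.
On input 0, block {A,B,C,F,G} splits into {C,F,G} and {A,B}.
Split {C,F,G} by δ(·,0) → {C,F} and {G}.
Split {C,F} by δ(·,1) → {C} and {F}.
Refine {D,E,H,I} on symbol 0: members go to different blocks, giving {E,H,I} and {D}.
Refine {A,B} on symbol 0: members go to different blocks, giving {A} and {B}.
No further refinement is possible. Final partition (7 blocks): {C} | {E,H,I} | {A} | {G} | {F} | {D} | {B}.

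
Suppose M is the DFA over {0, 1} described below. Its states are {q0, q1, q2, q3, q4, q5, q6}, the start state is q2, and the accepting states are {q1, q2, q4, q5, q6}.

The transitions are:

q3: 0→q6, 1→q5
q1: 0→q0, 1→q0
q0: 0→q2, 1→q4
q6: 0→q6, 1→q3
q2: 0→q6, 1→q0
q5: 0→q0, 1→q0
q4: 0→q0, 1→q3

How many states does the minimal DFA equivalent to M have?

States {q1} cannot be reached from the start state, so discard them.
Initial partition by acceptance: {q2,q4,q5,q6} | {q0,q3}.
Split {q2,q4,q5,q6} by δ(·,0) → {q2,q6} and {q4,q5}.
No further refinement is possible. Final partition (3 blocks): {q2,q6} | {q0,q3} | {q4,q5}.

3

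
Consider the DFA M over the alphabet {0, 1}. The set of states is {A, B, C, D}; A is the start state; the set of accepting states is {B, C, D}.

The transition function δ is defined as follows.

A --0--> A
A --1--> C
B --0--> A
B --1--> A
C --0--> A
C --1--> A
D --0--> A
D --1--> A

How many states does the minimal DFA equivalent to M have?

2

Reachable states from the start: {A,C}. Unreachable: {B,D} — drop them.
P0 = {C} | {A}.
No further refinement is possible. Final partition (2 blocks): {C} | {A}.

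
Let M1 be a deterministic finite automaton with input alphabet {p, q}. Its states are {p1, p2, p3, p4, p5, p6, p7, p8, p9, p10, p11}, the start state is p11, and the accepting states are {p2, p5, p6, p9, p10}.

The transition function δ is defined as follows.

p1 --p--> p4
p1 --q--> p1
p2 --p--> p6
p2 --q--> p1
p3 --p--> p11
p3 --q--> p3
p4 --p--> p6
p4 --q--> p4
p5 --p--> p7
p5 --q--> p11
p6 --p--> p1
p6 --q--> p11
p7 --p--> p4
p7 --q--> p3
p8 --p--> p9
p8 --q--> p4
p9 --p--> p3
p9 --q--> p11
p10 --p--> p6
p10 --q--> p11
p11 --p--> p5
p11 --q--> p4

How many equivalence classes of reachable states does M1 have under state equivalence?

First remove the unreachable states {p2,p8,p9,p10}; 7 states remain.
Start with accepting vs non-accepting: {p5,p6} | {p1,p3,p4,p7,p11}.
Refine {p1,p3,p4,p7,p11} on symbol p: members go to different blocks, giving {p1,p3,p7} and {p4,p11}.
No further refinement is possible. Final partition (3 blocks): {p5,p6} | {p1,p3,p7} | {p4,p11}.

3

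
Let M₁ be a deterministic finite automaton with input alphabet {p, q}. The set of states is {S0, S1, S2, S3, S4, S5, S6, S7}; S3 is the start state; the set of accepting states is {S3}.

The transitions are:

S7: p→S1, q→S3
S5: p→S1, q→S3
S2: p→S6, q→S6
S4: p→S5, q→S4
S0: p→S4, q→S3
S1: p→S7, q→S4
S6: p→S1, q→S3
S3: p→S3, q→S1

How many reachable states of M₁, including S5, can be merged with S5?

2

States {S0,S2,S6} cannot be reached from the start state, so discard them.
Start with accepting vs non-accepting: {S3} | {S1,S4,S5,S7}.
Split {S1,S4,S5,S7} by δ(·,q) → {S1,S4} and {S5,S7}.
Stable partition: {S3} | {S1,S4} | {S5,S7} — 3 equivalence classes.
State S5 belongs to the block {S5,S7}, which has 2 states.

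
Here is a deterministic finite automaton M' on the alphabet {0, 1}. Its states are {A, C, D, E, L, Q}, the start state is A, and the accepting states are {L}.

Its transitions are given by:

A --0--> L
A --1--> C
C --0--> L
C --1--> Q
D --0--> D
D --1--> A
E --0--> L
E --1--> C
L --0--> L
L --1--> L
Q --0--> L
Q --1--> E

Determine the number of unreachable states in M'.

1

No path from A leads to D; the other 5 states are all reachable.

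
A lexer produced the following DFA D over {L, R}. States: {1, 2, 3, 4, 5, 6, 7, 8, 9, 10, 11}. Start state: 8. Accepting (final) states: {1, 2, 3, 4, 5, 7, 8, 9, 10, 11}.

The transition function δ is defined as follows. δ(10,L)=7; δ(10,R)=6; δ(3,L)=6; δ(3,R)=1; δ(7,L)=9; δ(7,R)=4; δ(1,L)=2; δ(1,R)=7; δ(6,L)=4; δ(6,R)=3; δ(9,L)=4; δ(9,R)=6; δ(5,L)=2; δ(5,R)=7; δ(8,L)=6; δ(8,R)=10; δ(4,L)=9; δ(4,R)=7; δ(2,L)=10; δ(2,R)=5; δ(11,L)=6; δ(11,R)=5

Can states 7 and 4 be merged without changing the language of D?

Yes

Reachable states from the start: {1,2,3,4,5,6,7,8,9,10}. Unreachable: {11} — drop them.
Initial partition by acceptance: {1,2,3,4,5,7,8,9,10} | {6}.
On input L, block {1,2,3,4,5,7,8,9,10} splits into {1,2,4,5,7,9,10} and {3,8}.
Split {1,2,4,5,7,9,10} by δ(·,R) → {1,2,4,5,7} and {9,10}.
On input L, block {1,2,4,5,7} splits into {2,4,7} and {1,5}.
Split {2,4,7} by δ(·,R) → {4,7} and {2}.
On input R, block {3,8} splits into {3} and {8}.
No further refinement is possible. Final partition (7 blocks): {4,7} | {6} | {3} | {9,10} | {1,5} | {2} | {8}.
7 and 4 lie in the same block of the stable partition, so they are equivalent — no string distinguishes them.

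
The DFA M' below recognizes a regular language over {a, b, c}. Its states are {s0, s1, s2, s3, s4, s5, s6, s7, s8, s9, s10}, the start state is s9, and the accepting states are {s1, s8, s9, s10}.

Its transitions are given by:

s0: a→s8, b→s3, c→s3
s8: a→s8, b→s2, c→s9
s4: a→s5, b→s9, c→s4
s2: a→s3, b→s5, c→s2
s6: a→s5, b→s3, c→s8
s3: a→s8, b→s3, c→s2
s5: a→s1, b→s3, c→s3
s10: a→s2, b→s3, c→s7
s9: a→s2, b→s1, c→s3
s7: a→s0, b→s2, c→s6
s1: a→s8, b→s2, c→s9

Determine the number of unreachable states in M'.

5

No path from s9 leads to s0, s4, s6, s7, s10; the other 6 states are all reachable.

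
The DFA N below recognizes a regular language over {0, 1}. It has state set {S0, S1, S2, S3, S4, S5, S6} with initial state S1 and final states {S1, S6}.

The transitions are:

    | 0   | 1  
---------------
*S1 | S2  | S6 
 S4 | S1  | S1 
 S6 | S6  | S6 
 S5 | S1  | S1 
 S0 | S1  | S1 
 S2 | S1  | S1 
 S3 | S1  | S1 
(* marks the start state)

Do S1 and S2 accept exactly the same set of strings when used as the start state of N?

No

Reachable states from the start: {S1,S2,S6}. Unreachable: {S0,S3,S4,S5} — drop them.
P0 = {S1,S6} | {S2}.
On input 0, block {S1,S6} splits into {S1} and {S6}.
The partition is now stable with 3 blocks: {S1} | {S2} | {S6}.
S1 and S2 end up in different blocks, so they are distinguishable. For instance, the string 'ε' is accepted from only S1.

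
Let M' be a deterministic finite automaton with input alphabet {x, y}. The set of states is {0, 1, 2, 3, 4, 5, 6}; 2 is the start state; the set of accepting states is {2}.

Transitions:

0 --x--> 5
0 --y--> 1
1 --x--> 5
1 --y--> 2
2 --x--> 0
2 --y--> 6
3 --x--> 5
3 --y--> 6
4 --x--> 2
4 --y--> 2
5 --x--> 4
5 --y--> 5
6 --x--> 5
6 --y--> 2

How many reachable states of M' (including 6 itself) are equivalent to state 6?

2

First remove the unreachable states {3}; 6 states remain.
Initial partition by acceptance: {2} | {0,1,4,5,6}.
Split {0,1,4,5,6} by δ(·,x) → {0,1,5,6} and {4}.
Split {0,1,5,6} by δ(·,x) → {0,1,6} and {5}.
Split {0,1,6} by δ(·,y) → {1,6} and {0}.
The partition is now stable with 5 blocks: {2} | {1,6} | {4} | {5} | {0}.
The equivalence class containing 6 is {1,6}, of size 2.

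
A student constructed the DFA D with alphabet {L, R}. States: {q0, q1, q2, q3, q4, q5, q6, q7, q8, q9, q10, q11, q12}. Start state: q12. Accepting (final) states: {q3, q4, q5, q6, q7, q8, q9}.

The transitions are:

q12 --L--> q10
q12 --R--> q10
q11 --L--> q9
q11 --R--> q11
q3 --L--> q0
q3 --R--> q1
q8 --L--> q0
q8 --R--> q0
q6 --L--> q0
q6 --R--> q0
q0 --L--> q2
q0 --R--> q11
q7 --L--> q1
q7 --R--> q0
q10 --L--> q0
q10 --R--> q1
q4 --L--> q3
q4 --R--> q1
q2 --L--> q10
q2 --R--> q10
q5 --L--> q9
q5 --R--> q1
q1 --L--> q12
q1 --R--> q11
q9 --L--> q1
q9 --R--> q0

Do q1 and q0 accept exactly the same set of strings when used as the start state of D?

First remove the unreachable states {q3,q4,q5,q6,q7,q8}; 7 states remain.
Initial partition by acceptance: {q9} | {q0,q1,q2,q10,q11,q12}.
On input L, block {q0,q1,q2,q10,q11,q12} splits into {q0,q1,q2,q10,q12} and {q11}.
Split {q0,q1,q2,q10,q12} by δ(·,R) → {q2,q10,q12} and {q0,q1}.
On input L, block {q2,q10,q12} splits into {q2,q12} and {q10}.
No further refinement is possible. Final partition (5 blocks): {q9} | {q2,q12} | {q11} | {q0,q1} | {q10}.
q1 and q0 lie in the same block of the stable partition, so they are equivalent — no string distinguishes them.

Yes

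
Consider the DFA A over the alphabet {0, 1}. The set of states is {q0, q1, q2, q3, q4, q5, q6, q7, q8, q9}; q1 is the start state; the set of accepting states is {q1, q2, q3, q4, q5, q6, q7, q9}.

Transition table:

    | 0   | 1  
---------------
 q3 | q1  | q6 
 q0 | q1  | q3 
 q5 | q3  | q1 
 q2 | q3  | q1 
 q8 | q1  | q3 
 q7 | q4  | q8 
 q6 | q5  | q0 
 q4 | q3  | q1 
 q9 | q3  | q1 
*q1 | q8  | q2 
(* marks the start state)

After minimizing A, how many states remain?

5

States {q4,q7,q9} cannot be reached from the start state, so discard them.
P0 = {q1,q2,q3,q5,q6} | {q0,q8}.
Split {q1,q2,q3,q5,q6} by δ(·,0) → {q2,q3,q5,q6} and {q1}.
Refine {q2,q3,q5,q6} on symbol 0: members go to different blocks, giving {q2,q5,q6} and {q3}.
Refine {q2,q5,q6} on symbol 0: members go to different blocks, giving {q2,q5} and {q6}.
No further refinement is possible. Final partition (5 blocks): {q2,q5} | {q0,q8} | {q1} | {q3} | {q6}.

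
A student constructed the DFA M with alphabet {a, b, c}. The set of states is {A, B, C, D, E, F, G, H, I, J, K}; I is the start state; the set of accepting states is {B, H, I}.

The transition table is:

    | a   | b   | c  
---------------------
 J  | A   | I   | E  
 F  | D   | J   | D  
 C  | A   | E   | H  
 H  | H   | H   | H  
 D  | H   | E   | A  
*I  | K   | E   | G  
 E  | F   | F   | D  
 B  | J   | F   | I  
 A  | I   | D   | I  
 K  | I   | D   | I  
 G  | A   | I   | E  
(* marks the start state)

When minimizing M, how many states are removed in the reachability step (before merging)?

2

No path from I leads to B, C; the other 9 states are all reachable.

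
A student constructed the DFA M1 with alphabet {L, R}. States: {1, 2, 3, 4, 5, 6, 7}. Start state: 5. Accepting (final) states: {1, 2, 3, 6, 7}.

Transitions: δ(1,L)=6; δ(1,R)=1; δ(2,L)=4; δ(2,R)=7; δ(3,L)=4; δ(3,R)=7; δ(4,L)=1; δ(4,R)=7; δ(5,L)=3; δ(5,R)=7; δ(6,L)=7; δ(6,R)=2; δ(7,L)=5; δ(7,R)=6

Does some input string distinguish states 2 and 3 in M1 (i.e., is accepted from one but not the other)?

No

All states are reachable from the start state.
Start with accepting vs non-accepting: {1,2,3,6,7} | {4,5}.
On input L, block {1,2,3,6,7} splits into {2,3,7} and {1,6}.
Split {2,3,7} by δ(·,R) → {2,3} and {7}.
On input L, block {4,5} splits into {4} and {5}.
Refine {1,6} on symbol L: members go to different blocks, giving {1} and {6}.
The partition is now stable with 6 blocks: {2,3} | {4} | {1} | {7} | {5} | {6}.
2 and 3 lie in the same block of the stable partition, so they are equivalent — no string distinguishes them.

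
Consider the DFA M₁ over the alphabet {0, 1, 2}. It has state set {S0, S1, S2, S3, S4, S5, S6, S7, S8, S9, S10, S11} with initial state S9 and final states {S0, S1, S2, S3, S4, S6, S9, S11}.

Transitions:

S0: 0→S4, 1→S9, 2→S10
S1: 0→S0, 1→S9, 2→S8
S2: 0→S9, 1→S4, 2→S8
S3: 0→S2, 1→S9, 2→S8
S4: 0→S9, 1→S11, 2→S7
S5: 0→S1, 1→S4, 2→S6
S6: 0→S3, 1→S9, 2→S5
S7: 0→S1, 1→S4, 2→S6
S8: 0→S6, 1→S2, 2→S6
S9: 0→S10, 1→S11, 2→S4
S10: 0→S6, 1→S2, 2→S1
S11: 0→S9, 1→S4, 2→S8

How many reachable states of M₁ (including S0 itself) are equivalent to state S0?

2

Initial partition by acceptance: {S0,S1,S2,S3,S4,S6,S9,S11} | {S5,S7,S8,S10}.
Split {S0,S1,S2,S3,S4,S6,S9,S11} by δ(·,0) → {S0,S1,S2,S3,S4,S6,S11} and {S9}.
Split {S0,S1,S2,S3,S4,S6,S11} by δ(·,0) → {S0,S1,S3,S6} and {S2,S4,S11}.
On input 0, block {S0,S1,S3,S6} splits into {S0,S3} and {S1,S6}.
Stable partition: {S0,S3} | {S5,S7,S8,S10} | {S9} | {S2,S4,S11} | {S1,S6} — 5 equivalence classes.
The equivalence class containing S0 is {S0,S3}, of size 2.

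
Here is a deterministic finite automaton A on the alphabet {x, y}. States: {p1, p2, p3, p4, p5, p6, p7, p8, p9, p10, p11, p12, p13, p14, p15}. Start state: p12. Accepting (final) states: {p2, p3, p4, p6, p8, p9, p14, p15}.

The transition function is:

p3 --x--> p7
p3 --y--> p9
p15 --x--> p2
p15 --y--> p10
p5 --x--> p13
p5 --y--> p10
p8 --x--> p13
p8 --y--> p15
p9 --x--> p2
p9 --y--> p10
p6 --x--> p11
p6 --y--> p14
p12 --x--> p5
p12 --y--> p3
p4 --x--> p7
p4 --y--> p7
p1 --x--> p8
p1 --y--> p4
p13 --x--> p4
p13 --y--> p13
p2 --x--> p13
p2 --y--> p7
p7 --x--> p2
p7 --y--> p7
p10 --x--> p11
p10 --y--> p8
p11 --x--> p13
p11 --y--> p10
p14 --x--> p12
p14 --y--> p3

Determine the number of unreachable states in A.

3

Starting at p12 and following transitions, the reachable set is {p2, p3, p4, p5, p7, p8, p9, p10, p11, p12, p13, p15}. That leaves p1, p6, p14 unreachable — 3 in total.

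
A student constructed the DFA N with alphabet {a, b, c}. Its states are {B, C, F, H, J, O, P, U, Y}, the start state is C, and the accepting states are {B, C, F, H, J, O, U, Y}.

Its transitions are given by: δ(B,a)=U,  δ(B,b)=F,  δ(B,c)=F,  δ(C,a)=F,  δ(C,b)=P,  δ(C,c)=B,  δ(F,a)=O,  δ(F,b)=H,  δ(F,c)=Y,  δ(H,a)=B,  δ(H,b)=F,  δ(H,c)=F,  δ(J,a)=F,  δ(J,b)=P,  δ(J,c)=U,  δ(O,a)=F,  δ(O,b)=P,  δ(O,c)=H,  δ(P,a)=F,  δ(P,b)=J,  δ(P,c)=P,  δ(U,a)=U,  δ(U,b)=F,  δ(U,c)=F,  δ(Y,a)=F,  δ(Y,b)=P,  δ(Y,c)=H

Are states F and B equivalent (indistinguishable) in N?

Initial partition by acceptance: {B,C,F,H,J,O,U,Y} | {P}.
Refine {B,C,F,H,J,O,U,Y} on symbol b: members go to different blocks, giving {C,J,O,Y} and {B,F,H,U}.
Split {B,F,H,U} by δ(·,a) → {B,H,U} and {F}.
The partition is now stable with 4 blocks: {C,J,O,Y} | {P} | {B,H,U} | {F}.
F and B end up in different blocks, so they are distinguishable. For instance, the string 'ab' is accepted from only B.

No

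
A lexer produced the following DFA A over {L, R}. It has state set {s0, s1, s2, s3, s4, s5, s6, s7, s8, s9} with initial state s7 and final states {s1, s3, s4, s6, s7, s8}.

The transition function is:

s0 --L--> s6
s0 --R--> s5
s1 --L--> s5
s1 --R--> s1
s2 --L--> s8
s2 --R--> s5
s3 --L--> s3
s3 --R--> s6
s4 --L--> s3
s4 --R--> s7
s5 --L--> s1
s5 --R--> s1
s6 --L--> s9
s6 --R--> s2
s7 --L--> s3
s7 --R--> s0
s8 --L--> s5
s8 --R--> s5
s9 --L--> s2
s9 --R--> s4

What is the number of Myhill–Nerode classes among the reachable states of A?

10

Initial partition by acceptance: {s1,s3,s4,s6,s7,s8} | {s0,s2,s5,s9}.
Split {s1,s3,s4,s6,s7,s8} by δ(·,L) → {s1,s6,s8} and {s3,s4,s7}.
Refine {s1,s6,s8} on symbol R: members go to different blocks, giving {s6,s8} and {s1}.
Split {s0,s2,s5,s9} by δ(·,L) → {s0,s2} and {s5} and {s9}.
Split {s6,s8} by δ(·,L) → {s6} and {s8}.
Split {s0,s2} by δ(·,L) → {s0} and {s2}.
On input R, block {s3,s4,s7} splits into {s3} and {s4} and {s7}.
Stable partition: {s6} | {s0} | {s3} | {s1} | {s5} | {s9} | {s8} | {s2} | {s4} | {s7} — 10 equivalence classes.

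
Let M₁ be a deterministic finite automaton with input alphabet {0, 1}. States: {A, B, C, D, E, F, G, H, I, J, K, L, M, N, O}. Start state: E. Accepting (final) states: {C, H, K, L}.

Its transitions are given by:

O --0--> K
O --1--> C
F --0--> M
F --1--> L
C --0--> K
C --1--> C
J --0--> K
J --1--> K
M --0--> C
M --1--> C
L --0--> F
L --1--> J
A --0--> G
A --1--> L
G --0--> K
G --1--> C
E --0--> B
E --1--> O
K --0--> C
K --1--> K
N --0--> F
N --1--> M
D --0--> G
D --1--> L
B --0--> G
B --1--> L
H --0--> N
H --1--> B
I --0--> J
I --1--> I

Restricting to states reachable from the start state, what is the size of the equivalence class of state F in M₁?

States {A,D,H,I,N} cannot be reached from the start state, so discard them.
Start with accepting vs non-accepting: {C,K,L} | {B,E,F,G,J,M,O}.
Split {C,K,L} by δ(·,0) → {C,K} and {L}.
Split {B,E,F,G,J,M,O} by δ(·,0) → {G,J,M,O} and {B,E,F}.
Refine {B,E,F} on symbol 0: members go to different blocks, giving {B,F} and {E}.
Stable partition: {C,K} | {G,J,M,O} | {L} | {B,F} | {E} — 5 equivalence classes.
State F belongs to the block {B,F}, which has 2 states.

2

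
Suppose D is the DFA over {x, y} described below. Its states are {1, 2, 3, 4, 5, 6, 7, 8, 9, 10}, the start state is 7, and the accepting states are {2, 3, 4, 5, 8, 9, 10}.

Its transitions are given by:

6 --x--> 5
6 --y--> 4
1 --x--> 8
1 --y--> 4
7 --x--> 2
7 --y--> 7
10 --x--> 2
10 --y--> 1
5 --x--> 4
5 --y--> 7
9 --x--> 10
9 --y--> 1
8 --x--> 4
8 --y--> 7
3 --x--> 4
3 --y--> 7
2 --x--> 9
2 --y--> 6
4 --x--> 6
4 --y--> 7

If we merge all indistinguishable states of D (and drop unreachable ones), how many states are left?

5

First remove the unreachable states {3}; 9 states remain.
Initial partition by acceptance: {2,4,5,8,9,10} | {1,6,7}.
On input x, block {2,4,5,8,9,10} splits into {2,5,8,9,10} and {4}.
Split {2,5,8,9,10} by δ(·,x) → {2,9,10} and {5,8}.
Refine {1,6,7} on symbol x: members go to different blocks, giving {1,6} and {7}.
No further refinement is possible. Final partition (5 blocks): {2,9,10} | {1,6} | {4} | {5,8} | {7}.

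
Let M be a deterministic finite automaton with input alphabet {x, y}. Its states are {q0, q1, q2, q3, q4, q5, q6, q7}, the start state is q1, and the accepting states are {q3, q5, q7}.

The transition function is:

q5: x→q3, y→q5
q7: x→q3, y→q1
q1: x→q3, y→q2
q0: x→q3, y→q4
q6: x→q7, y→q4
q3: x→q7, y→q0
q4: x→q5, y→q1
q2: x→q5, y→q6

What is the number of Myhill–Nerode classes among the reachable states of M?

Start with accepting vs non-accepting: {q3,q5,q7} | {q0,q1,q2,q4,q6}.
Split {q3,q5,q7} by δ(·,y) → {q3,q7} and {q5}.
Refine {q0,q1,q2,q4,q6} on symbol x: members go to different blocks, giving {q0,q1,q6} and {q2,q4}.
Stable partition: {q3,q7} | {q0,q1,q6} | {q5} | {q2,q4} — 4 equivalence classes.

4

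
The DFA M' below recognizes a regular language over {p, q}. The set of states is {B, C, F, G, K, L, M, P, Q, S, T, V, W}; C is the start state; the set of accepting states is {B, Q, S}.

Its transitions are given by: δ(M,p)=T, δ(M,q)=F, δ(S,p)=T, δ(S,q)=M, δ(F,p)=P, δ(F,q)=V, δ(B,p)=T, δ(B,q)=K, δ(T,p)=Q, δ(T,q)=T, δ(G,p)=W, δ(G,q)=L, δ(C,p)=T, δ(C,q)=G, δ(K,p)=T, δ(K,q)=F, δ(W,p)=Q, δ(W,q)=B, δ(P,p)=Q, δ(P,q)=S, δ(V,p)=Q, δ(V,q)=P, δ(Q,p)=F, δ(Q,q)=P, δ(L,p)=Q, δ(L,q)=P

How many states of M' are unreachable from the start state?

Every one of the 13 states is reachable from C.

0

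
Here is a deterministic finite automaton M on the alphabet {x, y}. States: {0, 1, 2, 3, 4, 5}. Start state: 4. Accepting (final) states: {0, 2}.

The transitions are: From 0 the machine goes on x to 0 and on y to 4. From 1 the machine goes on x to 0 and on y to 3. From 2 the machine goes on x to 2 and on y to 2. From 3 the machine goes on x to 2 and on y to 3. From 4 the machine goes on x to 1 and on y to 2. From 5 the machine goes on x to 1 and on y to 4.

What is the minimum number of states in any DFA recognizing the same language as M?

First remove the unreachable states {5}; 5 states remain.
Start with accepting vs non-accepting: {0,2} | {1,3,4}.
Split {0,2} by δ(·,y) → {0} and {2}.
On input x, block {1,3,4} splits into {1} and {3} and {4}.
Stable partition: {0} | {1} | {2} | {3} | {4} — 5 equivalence classes.

5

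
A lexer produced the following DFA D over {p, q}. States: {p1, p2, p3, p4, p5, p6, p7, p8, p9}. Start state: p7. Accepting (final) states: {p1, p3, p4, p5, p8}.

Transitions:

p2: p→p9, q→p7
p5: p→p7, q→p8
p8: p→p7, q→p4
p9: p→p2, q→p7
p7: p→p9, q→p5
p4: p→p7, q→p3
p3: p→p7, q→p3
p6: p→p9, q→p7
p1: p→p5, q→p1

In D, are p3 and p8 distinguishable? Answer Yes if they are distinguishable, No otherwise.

Reachable states from the start: {p2,p3,p4,p5,p7,p8,p9}. Unreachable: {p1,p6} — drop them.
Initial partition by acceptance: {p3,p4,p5,p8} | {p2,p7,p9}.
Split {p2,p7,p9} by δ(·,q) → {p2,p9} and {p7}.
Stable partition: {p3,p4,p5,p8} | {p2,p9} | {p7} — 3 equivalence classes.
p3 and p8 lie in the same block of the stable partition, so they are equivalent — no string distinguishes them.

No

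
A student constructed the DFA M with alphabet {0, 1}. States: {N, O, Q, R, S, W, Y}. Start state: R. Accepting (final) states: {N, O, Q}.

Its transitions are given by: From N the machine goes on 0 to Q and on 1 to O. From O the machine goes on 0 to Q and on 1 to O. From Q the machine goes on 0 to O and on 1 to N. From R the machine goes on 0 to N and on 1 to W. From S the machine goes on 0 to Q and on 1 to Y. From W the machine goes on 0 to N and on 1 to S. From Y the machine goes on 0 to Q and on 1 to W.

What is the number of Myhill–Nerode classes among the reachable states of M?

2

Start with accepting vs non-accepting: {N,O,Q} | {R,S,W,Y}.
No further refinement is possible. Final partition (2 blocks): {N,O,Q} | {R,S,W,Y}.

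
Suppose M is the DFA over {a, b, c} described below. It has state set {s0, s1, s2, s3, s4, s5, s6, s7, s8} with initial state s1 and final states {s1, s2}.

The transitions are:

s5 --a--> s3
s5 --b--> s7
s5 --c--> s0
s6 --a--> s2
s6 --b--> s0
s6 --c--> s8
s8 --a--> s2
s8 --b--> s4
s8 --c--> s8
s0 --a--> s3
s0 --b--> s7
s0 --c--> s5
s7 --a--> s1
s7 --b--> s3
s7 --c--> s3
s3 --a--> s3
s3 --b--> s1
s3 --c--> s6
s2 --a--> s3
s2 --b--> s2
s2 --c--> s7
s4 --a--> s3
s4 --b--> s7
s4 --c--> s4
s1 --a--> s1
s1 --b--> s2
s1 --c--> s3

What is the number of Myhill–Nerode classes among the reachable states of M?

Every state is reachable, so we keep all 9.
P0 = {s1,s2} | {s0,s3,s4,s5,s6,s7,s8}.
On input a, block {s1,s2} splits into {s1} and {s2}.
Refine {s0,s3,s4,s5,s6,s7,s8} on symbol a: members go to different blocks, giving {s0,s3,s4,s5} and {s6,s8} and {s7}.
Split {s0,s3,s4,s5} by δ(·,b) → {s0,s4,s5} and {s3}.
Stable partition: {s1} | {s0,s4,s5} | {s2} | {s6,s8} | {s7} | {s3} — 6 equivalence classes.

6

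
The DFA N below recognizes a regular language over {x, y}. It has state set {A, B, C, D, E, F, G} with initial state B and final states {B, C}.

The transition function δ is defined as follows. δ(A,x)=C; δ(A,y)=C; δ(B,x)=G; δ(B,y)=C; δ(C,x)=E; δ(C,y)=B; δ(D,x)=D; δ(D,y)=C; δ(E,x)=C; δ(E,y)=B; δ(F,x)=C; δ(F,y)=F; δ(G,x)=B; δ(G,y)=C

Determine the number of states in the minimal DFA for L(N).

Reachable states from the start: {B,C,E,G}. Unreachable: {A,D,F} — drop them.
Start with accepting vs non-accepting: {B,C} | {E,G}.
No further refinement is possible. Final partition (2 blocks): {B,C} | {E,G}.

2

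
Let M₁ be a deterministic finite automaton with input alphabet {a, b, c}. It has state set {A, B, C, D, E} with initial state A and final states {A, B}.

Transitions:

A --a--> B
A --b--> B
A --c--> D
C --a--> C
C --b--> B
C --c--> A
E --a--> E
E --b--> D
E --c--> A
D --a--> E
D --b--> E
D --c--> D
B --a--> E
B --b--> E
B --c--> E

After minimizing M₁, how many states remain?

4

States {C} cannot be reached from the start state, so discard them.
Initial partition by acceptance: {A,B} | {D,E}.
Refine {A,B} on symbol a: members go to different blocks, giving {A} and {B}.
Refine {D,E} on symbol c: members go to different blocks, giving {D} and {E}.
No further refinement is possible. Final partition (4 blocks): {A} | {D} | {B} | {E}.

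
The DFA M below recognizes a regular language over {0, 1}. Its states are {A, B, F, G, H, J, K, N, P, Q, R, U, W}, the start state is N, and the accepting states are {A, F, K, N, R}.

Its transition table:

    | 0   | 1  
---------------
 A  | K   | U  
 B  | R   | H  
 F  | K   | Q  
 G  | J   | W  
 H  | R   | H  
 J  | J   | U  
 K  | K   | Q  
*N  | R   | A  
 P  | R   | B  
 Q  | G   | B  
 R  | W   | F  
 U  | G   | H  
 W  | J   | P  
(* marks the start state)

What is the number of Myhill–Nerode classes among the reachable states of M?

P0 = {A,F,K,N,R} | {B,G,H,J,P,Q,U,W}.
Refine {A,F,K,N,R} on symbol 0: members go to different blocks, giving {A,F,K,N} and {R}.
Refine {A,F,K,N} on symbol 0: members go to different blocks, giving {A,F,K} and {N}.
On input 0, block {B,G,H,J,P,Q,U,W} splits into {G,J,Q,U,W} and {B,H,P}.
Refine {G,J,Q,U,W} on symbol 1: members go to different blocks, giving {Q,U,W} and {G,J}.
Stable partition: {A,F,K} | {Q,U,W} | {R} | {N} | {B,H,P} | {G,J} — 6 equivalence classes.

6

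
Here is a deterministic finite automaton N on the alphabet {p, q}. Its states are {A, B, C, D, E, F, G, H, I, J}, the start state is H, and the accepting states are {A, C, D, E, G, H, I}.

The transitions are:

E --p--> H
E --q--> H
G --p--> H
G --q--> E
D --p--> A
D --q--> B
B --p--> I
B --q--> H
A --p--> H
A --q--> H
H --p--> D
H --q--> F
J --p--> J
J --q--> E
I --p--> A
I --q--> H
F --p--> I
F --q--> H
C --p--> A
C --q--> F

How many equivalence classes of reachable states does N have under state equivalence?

States {C,E,G,J} cannot be reached from the start state, so discard them.
Start with accepting vs non-accepting: {A,D,H,I} | {B,F}.
On input q, block {A,D,H,I} splits into {A,I} and {D,H}.
Refine {A,I} on symbol p: members go to different blocks, giving {A} and {I}.
Split {D,H} by δ(·,p) → {D} and {H}.
The partition is now stable with 5 blocks: {A} | {B,F} | {D} | {I} | {H}.

5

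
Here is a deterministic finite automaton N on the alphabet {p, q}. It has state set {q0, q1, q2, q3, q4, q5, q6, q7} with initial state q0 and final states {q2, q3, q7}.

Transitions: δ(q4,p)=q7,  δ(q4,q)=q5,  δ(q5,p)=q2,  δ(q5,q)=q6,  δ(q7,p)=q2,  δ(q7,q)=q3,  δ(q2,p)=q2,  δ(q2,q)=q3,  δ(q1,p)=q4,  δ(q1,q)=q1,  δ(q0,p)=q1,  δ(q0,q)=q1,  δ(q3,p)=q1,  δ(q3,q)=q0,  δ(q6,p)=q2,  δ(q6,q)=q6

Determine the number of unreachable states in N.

0

Every one of the 8 states is reachable from q0.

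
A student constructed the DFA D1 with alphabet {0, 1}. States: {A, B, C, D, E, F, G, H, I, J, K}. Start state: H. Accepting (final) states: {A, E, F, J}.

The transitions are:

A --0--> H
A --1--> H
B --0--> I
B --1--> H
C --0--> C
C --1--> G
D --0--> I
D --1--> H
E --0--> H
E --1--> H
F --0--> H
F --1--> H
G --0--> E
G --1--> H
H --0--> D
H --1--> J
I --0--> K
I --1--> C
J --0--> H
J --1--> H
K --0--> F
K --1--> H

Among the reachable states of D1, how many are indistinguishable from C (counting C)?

1

States {A,B} cannot be reached from the start state, so discard them.
P0 = {E,F,J} | {C,D,G,H,I,K}.
On input 0, block {C,D,G,H,I,K} splits into {C,D,H,I} and {G,K}.
Split {C,D,H,I} by δ(·,0) → {C,D,H} and {I}.
On input 0, block {C,D,H} splits into {C,H} and {D}.
On input 0, block {C,H} splits into {C} and {H}.
Stable partition: {E,F,J} | {C} | {G,K} | {I} | {D} | {H} — 6 equivalence classes.
The equivalence class containing C is {C}, of size 1.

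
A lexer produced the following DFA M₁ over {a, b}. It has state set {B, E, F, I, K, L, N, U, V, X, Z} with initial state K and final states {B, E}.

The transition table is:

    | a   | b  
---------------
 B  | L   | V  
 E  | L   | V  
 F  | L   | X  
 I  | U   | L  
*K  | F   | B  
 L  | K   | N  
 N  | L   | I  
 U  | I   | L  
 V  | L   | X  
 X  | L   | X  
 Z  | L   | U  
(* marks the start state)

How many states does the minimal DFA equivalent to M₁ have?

6

States {E,Z} cannot be reached from the start state, so discard them.
P0 = {B} | {F,I,K,L,N,U,V,X}.
Split {F,I,K,L,N,U,V,X} by δ(·,b) → {F,I,L,N,U,V,X} and {K}.
Refine {F,I,L,N,U,V,X} on symbol a: members go to different blocks, giving {F,I,N,U,V,X} and {L}.
Refine {F,I,N,U,V,X} on symbol a: members go to different blocks, giving {F,N,V,X} and {I,U}.
Refine {F,N,V,X} on symbol b: members go to different blocks, giving {F,V,X} and {N}.
The partition is now stable with 6 blocks: {B} | {F,V,X} | {K} | {L} | {I,U} | {N}.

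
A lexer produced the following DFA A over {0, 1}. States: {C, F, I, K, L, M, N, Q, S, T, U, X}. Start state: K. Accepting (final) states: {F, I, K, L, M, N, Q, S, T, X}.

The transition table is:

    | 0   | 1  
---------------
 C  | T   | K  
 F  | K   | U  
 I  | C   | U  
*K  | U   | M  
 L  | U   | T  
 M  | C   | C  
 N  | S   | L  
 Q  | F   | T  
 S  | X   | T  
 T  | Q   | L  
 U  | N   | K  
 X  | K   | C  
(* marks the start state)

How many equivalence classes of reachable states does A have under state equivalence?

7

Reachable states from the start: {C,F,K,L,M,N,Q,S,T,U,X}. Unreachable: {I} — drop them.
P0 = {F,K,L,M,N,Q,S,T,X} | {C,U}.
Split {F,K,L,M,N,Q,S,T,X} by δ(·,0) → {F,N,Q,S,T,X} and {K,L,M}.
On input 0, block {F,N,Q,S,T,X} splits into {N,Q,S,T} and {F,X}.
Split {N,Q,S,T} by δ(·,0) → {Q,S} and {N,T}.
Split {K,L,M} by δ(·,1) → {K} and {L} and {M}.
No further refinement is possible. Final partition (7 blocks): {Q,S} | {C,U} | {K} | {F,X} | {N,T} | {L} | {M}.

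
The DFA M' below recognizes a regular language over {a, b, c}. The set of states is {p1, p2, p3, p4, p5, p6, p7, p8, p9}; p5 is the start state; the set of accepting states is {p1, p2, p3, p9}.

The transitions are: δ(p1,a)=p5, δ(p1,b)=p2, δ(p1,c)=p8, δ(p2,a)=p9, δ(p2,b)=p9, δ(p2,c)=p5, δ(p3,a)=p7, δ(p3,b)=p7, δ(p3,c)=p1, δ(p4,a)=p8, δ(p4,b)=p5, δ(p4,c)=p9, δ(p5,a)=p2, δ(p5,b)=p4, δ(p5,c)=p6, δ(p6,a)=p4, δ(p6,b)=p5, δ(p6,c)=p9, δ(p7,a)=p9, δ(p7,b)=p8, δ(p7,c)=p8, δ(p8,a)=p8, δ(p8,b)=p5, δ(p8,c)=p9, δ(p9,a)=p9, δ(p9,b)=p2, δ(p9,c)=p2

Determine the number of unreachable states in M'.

3

BFS from p5 reaches {p2, p4, p5, p6, p8, p9}; the 3 state(s) p1, p3, p7 are never visited.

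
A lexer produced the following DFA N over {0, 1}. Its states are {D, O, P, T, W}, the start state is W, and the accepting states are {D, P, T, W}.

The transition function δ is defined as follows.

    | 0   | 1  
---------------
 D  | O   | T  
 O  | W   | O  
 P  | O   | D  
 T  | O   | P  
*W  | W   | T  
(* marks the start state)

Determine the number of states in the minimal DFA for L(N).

Every state is reachable, so we keep all 5.
Initial partition by acceptance: {D,P,T,W} | {O}.
On input 0, block {D,P,T,W} splits into {D,P,T} and {W}.
Stable partition: {D,P,T} | {O} | {W} — 3 equivalence classes.

3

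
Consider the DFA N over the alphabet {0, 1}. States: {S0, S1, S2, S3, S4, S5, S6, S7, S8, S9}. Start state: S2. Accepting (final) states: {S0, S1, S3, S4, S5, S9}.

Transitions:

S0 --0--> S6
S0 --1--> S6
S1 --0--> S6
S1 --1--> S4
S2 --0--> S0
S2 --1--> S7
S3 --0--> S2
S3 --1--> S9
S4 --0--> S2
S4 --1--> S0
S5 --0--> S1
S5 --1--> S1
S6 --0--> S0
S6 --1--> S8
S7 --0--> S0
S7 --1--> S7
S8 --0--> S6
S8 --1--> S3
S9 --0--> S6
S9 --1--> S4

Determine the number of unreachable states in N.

BFS from S2 reaches {S0, S2, S3, S4, S6, S7, S8, S9}; the 2 state(s) S1, S5 are never visited.

2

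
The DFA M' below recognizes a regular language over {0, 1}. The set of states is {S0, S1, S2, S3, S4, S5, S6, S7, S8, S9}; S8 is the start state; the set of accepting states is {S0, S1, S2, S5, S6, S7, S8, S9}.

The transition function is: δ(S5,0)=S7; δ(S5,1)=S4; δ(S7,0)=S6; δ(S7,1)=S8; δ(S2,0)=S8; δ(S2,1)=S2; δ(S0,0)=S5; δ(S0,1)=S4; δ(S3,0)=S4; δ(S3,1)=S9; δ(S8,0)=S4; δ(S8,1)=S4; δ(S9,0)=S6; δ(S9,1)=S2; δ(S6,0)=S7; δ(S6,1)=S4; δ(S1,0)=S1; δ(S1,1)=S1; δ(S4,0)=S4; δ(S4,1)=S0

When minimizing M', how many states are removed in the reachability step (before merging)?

Starting at S8 and following transitions, the reachable set is {S0, S4, S5, S6, S7, S8}. That leaves S1, S2, S3, S9 unreachable — 4 in total.

4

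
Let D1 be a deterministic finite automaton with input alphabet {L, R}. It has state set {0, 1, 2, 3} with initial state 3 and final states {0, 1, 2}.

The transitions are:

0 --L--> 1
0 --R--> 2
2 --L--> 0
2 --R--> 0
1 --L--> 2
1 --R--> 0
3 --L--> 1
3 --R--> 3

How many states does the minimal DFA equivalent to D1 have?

All states are reachable from the start state.
P0 = {0,1,2} | {3}.
Stable partition: {0,1,2} | {3} — 2 equivalence classes.

2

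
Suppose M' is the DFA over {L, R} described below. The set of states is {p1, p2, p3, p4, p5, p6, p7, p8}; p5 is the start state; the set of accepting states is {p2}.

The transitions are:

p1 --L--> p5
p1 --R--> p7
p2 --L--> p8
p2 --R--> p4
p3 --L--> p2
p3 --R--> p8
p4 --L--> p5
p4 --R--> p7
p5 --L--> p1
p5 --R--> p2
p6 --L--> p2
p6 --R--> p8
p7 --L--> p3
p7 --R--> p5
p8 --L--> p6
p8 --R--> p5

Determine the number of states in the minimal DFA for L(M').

5

Every state is reachable, so we keep all 8.
P0 = {p2} | {p1,p3,p4,p5,p6,p7,p8}.
On input L, block {p1,p3,p4,p5,p6,p7,p8} splits into {p1,p4,p5,p7,p8} and {p3,p6}.
Split {p1,p4,p5,p7,p8} by δ(·,L) → {p1,p4,p5} and {p7,p8}.
On input R, block {p1,p4,p5} splits into {p1,p4} and {p5}.
No further refinement is possible. Final partition (5 blocks): {p2} | {p1,p4} | {p3,p6} | {p7,p8} | {p5}.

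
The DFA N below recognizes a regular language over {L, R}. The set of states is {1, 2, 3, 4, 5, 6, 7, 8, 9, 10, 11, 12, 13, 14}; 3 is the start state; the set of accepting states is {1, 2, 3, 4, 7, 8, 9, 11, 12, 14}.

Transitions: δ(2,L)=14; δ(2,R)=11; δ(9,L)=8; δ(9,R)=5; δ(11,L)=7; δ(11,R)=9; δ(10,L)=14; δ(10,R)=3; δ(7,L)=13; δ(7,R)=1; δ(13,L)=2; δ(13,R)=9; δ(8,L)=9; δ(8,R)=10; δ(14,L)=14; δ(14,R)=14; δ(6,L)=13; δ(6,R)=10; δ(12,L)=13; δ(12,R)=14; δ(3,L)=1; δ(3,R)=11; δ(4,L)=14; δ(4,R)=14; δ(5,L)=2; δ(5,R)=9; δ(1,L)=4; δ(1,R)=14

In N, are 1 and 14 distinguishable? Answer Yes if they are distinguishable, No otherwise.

States {6,12} cannot be reached from the start state, so discard them.
P0 = {1,2,3,4,7,8,9,11,14} | {5,10,13}.
On input L, block {1,2,3,4,7,8,9,11,14} splits into {1,2,3,4,8,9,11,14} and {7}.
Split {1,2,3,4,8,9,11,14} by δ(·,L) → {1,2,3,4,8,9,14} and {11}.
Refine {1,2,3,4,8,9,14} on symbol R: members go to different blocks, giving {1,4,14} and {2,3} and {8,9}.
Refine {5,10,13} on symbol L: members go to different blocks, giving {5,13} and {10}.
Split {8,9} by δ(·,R) → {8} and {9}.
The partition is now stable with 8 blocks: {1,4,14} | {5,13} | {7} | {11} | {2,3} | {8} | {10} | {9}.
1 and 14 lie in the same block of the stable partition, so they are equivalent — no string distinguishes them.

No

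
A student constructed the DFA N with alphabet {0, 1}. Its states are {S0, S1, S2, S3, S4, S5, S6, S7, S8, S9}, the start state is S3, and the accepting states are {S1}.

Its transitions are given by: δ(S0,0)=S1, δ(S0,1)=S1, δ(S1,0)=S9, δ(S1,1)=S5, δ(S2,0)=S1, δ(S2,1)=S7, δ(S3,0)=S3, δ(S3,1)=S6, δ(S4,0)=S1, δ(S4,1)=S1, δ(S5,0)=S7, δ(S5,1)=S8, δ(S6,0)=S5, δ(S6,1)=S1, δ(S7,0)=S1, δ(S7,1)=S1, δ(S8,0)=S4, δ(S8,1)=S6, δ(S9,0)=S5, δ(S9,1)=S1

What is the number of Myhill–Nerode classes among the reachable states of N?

6

Reachable states from the start: {S1,S3,S4,S5,S6,S7,S8,S9}. Unreachable: {S0,S2} — drop them.
Start with accepting vs non-accepting: {S1} | {S3,S4,S5,S6,S7,S8,S9}.
On input 0, block {S3,S4,S5,S6,S7,S8,S9} splits into {S3,S5,S6,S8,S9} and {S4,S7}.
On input 0, block {S3,S5,S6,S8,S9} splits into {S3,S6,S9} and {S5,S8}.
On input 0, block {S3,S6,S9} splits into {S6,S9} and {S3}.
Split {S5,S8} by δ(·,1) → {S5} and {S8}.
No further refinement is possible. Final partition (6 blocks): {S1} | {S6,S9} | {S4,S7} | {S5} | {S3} | {S8}.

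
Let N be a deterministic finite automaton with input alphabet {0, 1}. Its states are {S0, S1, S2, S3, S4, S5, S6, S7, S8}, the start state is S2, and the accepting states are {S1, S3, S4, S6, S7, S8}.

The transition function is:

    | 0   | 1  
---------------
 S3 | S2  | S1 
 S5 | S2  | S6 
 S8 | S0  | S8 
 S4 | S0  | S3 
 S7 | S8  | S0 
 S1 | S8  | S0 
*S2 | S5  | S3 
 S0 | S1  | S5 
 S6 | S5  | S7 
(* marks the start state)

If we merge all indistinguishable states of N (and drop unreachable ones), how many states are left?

First remove the unreachable states {S4}; 8 states remain.
P0 = {S1,S3,S6,S7,S8} | {S0,S2,S5}.
Refine {S1,S3,S6,S7,S8} on symbol 0: members go to different blocks, giving {S3,S6,S8} and {S1,S7}.
Refine {S3,S6,S8} on symbol 1: members go to different blocks, giving {S3,S6} and {S8}.
On input 0, block {S0,S2,S5} splits into {S2,S5} and {S0}.
The partition is now stable with 5 blocks: {S3,S6} | {S2,S5} | {S1,S7} | {S8} | {S0}.

5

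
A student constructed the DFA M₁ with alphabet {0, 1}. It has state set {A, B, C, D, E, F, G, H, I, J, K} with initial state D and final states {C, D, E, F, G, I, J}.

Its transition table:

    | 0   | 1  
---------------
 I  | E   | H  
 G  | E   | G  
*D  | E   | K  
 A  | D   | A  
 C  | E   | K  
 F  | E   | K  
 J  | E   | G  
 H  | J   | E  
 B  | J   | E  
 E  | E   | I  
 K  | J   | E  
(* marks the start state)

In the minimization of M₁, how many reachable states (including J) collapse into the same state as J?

2

First remove the unreachable states {A,B,C,F}; 7 states remain.
Start with accepting vs non-accepting: {D,E,G,I,J} | {H,K}.
On input 1, block {D,E,G,I,J} splits into {E,G,J} and {D,I}.
Refine {E,G,J} on symbol 1: members go to different blocks, giving {G,J} and {E}.
The partition is now stable with 4 blocks: {G,J} | {H,K} | {D,I} | {E}.
State J belongs to the block {G,J}, which has 2 states.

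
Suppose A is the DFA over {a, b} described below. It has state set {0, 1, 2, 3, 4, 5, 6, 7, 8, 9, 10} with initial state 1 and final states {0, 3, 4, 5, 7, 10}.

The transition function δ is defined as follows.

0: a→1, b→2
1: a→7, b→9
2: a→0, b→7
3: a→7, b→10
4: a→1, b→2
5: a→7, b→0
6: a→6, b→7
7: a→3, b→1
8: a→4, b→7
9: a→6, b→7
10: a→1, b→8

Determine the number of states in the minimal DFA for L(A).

6

Reachable states from the start: {0,1,2,3,4,6,7,8,9,10}. Unreachable: {5} — drop them.
P0 = {0,3,4,7,10} | {1,2,6,8,9}.
Refine {0,3,4,7,10} on symbol a: members go to different blocks, giving {0,4,10} and {3,7}.
Refine {1,2,6,8,9} on symbol a: members go to different blocks, giving {2,8} and {6,9} and {1}.
Refine {3,7} on symbol b: members go to different blocks, giving {3} and {7}.
Stable partition: {0,4,10} | {2,8} | {3} | {6,9} | {1} | {7} — 6 equivalence classes.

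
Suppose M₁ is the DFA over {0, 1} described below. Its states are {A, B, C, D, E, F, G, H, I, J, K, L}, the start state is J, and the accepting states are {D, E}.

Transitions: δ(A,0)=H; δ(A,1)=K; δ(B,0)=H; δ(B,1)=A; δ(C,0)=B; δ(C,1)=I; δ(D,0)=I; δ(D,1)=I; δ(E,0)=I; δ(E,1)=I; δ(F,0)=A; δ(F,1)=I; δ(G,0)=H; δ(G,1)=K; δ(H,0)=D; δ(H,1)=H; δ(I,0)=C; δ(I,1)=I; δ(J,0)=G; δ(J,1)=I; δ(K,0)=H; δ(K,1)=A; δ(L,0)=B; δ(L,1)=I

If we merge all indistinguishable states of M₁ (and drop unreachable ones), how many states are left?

5

First remove the unreachable states {E,F,L}; 9 states remain.
P0 = {D} | {A,B,C,G,H,I,J,K}.
Split {A,B,C,G,H,I,J,K} by δ(·,0) → {A,B,C,G,I,J,K} and {H}.
Split {A,B,C,G,I,J,K} by δ(·,0) → {A,B,G,K} and {C,I,J}.
Split {C,I,J} by δ(·,0) → {C,J} and {I}.
The partition is now stable with 5 blocks: {D} | {A,B,G,K} | {H} | {C,J} | {I}.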